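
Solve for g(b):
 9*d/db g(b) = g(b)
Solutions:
 g(b) = C1*exp(b/9)


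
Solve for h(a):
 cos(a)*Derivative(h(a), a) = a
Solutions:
 h(a) = C1 + Integral(a/cos(a), a)


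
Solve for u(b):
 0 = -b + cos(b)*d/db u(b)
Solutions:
 u(b) = C1 + Integral(b/cos(b), b)


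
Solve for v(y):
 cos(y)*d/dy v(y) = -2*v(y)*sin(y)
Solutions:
 v(y) = C1*cos(y)^2


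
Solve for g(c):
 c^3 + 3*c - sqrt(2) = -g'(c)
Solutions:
 g(c) = C1 - c^4/4 - 3*c^2/2 + sqrt(2)*c


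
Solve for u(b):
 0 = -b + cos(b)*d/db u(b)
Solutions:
 u(b) = C1 + Integral(b/cos(b), b)


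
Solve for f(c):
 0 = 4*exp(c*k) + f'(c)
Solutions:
 f(c) = C1 - 4*exp(c*k)/k


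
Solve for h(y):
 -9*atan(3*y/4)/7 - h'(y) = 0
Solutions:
 h(y) = C1 - 9*y*atan(3*y/4)/7 + 6*log(9*y^2 + 16)/7


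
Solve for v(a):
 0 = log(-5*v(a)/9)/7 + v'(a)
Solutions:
 7*Integral(1/(log(-_y) - 2*log(3) + log(5)), (_y, v(a))) = C1 - a


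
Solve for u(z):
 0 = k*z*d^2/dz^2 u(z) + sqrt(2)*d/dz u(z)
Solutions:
 u(z) = C1 + z^(((re(k) - sqrt(2))*re(k) + im(k)^2)/(re(k)^2 + im(k)^2))*(C2*sin(sqrt(2)*log(z)*Abs(im(k))/(re(k)^2 + im(k)^2)) + C3*cos(sqrt(2)*log(z)*im(k)/(re(k)^2 + im(k)^2)))


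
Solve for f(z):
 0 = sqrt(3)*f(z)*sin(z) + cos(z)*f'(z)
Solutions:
 f(z) = C1*cos(z)^(sqrt(3))


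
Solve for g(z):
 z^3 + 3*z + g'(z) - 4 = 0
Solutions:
 g(z) = C1 - z^4/4 - 3*z^2/2 + 4*z


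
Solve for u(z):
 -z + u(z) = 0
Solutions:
 u(z) = z


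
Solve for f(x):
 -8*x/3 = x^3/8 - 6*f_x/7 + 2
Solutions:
 f(x) = C1 + 7*x^4/192 + 14*x^2/9 + 7*x/3


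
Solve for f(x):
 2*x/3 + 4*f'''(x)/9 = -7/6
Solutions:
 f(x) = C1 + C2*x + C3*x^2 - x^4/16 - 7*x^3/16


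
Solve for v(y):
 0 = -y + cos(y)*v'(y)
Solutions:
 v(y) = C1 + Integral(y/cos(y), y)


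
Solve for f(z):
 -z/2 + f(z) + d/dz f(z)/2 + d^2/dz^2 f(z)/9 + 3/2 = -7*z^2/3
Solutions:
 f(z) = -7*z^2/3 + 17*z/6 + (C1*sin(3*sqrt(7)*z/4) + C2*cos(3*sqrt(7)*z/4))*exp(-9*z/4) - 259/108


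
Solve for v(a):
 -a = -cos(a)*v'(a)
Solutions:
 v(a) = C1 + Integral(a/cos(a), a)


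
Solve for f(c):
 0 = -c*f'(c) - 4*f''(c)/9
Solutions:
 f(c) = C1 + C2*erf(3*sqrt(2)*c/4)


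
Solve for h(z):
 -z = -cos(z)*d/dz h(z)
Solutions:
 h(z) = C1 + Integral(z/cos(z), z)


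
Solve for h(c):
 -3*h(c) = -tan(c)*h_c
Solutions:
 h(c) = C1*sin(c)^3


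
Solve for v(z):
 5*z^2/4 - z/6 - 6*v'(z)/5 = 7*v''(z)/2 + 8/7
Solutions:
 v(z) = C1 + C2*exp(-12*z/35) + 25*z^3/72 - 895*z^2/288 + 207755*z/12096


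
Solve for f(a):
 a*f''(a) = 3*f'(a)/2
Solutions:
 f(a) = C1 + C2*a^(5/2)


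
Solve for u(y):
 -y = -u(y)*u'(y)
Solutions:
 u(y) = -sqrt(C1 + y^2)
 u(y) = sqrt(C1 + y^2)


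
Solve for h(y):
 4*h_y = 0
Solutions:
 h(y) = C1


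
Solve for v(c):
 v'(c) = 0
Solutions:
 v(c) = C1


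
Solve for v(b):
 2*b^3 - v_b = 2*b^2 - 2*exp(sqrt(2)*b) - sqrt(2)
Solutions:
 v(b) = C1 + b^4/2 - 2*b^3/3 + sqrt(2)*b + sqrt(2)*exp(sqrt(2)*b)


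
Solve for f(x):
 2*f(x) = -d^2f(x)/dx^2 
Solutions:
 f(x) = C1*sin(sqrt(2)*x) + C2*cos(sqrt(2)*x)


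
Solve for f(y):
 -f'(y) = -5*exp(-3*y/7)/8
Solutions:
 f(y) = C1 - 35*exp(-3*y/7)/24


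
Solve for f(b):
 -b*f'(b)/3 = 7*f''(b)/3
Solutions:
 f(b) = C1 + C2*erf(sqrt(14)*b/14)


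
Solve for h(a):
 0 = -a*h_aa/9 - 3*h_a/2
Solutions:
 h(a) = C1 + C2/a^(25/2)


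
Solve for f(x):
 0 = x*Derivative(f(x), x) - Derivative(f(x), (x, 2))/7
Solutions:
 f(x) = C1 + C2*erfi(sqrt(14)*x/2)


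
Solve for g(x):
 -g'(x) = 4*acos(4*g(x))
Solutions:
 Integral(1/acos(4*_y), (_y, g(x))) = C1 - 4*x


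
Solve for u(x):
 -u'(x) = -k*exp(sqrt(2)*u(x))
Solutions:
 u(x) = sqrt(2)*(2*log(-1/(C1 + k*x)) - log(2))/4


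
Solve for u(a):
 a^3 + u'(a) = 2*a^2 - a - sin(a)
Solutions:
 u(a) = C1 - a^4/4 + 2*a^3/3 - a^2/2 + cos(a)


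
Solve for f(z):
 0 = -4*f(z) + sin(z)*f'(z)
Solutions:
 f(z) = C1*(cos(z)^2 - 2*cos(z) + 1)/(cos(z)^2 + 2*cos(z) + 1)


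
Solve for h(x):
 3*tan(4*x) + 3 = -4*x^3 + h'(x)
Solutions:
 h(x) = C1 + x^4 + 3*x - 3*log(cos(4*x))/4


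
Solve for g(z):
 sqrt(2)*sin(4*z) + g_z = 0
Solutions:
 g(z) = C1 + sqrt(2)*cos(4*z)/4


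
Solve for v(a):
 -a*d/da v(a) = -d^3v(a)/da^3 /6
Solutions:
 v(a) = C1 + Integral(C2*airyai(6^(1/3)*a) + C3*airybi(6^(1/3)*a), a)


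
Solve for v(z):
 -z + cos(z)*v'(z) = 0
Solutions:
 v(z) = C1 + Integral(z/cos(z), z)


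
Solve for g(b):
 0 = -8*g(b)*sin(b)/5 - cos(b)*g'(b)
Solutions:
 g(b) = C1*cos(b)^(8/5)


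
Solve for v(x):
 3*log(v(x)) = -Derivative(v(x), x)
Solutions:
 li(v(x)) = C1 - 3*x


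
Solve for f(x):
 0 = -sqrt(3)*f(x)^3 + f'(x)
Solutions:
 f(x) = -sqrt(2)*sqrt(-1/(C1 + sqrt(3)*x))/2
 f(x) = sqrt(2)*sqrt(-1/(C1 + sqrt(3)*x))/2


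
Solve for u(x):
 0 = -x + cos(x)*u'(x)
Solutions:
 u(x) = C1 + Integral(x/cos(x), x)


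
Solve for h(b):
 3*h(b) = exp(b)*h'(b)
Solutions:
 h(b) = C1*exp(-3*exp(-b))


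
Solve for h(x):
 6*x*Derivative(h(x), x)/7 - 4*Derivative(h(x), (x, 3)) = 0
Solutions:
 h(x) = C1 + Integral(C2*airyai(14^(2/3)*3^(1/3)*x/14) + C3*airybi(14^(2/3)*3^(1/3)*x/14), x)


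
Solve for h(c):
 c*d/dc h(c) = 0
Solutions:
 h(c) = C1


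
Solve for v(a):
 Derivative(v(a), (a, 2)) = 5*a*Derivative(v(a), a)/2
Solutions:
 v(a) = C1 + C2*erfi(sqrt(5)*a/2)


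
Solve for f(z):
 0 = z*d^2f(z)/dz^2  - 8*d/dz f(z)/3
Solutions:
 f(z) = C1 + C2*z^(11/3)


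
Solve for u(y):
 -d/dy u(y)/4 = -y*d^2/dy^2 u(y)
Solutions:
 u(y) = C1 + C2*y^(5/4)


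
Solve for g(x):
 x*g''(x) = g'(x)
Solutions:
 g(x) = C1 + C2*x^2


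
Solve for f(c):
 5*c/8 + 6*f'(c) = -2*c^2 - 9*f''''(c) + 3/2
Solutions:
 f(c) = C1 + C4*exp(-2^(1/3)*3^(2/3)*c/3) - c^3/9 - 5*c^2/96 + c/4 + (C2*sin(2^(1/3)*3^(1/6)*c/2) + C3*cos(2^(1/3)*3^(1/6)*c/2))*exp(2^(1/3)*3^(2/3)*c/6)


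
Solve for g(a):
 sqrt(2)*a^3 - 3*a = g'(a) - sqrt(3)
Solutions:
 g(a) = C1 + sqrt(2)*a^4/4 - 3*a^2/2 + sqrt(3)*a


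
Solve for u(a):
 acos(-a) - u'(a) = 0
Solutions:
 u(a) = C1 + a*acos(-a) + sqrt(1 - a^2)


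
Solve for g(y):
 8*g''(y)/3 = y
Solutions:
 g(y) = C1 + C2*y + y^3/16


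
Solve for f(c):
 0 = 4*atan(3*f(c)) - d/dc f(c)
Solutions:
 Integral(1/atan(3*_y), (_y, f(c))) = C1 + 4*c


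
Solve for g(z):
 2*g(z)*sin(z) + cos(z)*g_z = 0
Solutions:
 g(z) = C1*cos(z)^2


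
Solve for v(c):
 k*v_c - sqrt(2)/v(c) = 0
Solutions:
 v(c) = -sqrt(C1 + 2*sqrt(2)*c/k)
 v(c) = sqrt(C1 + 2*sqrt(2)*c/k)


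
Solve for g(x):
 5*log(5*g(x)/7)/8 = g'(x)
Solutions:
 -8*Integral(1/(log(_y) - log(7) + log(5)), (_y, g(x)))/5 = C1 - x


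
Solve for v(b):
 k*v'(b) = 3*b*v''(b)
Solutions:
 v(b) = C1 + b^(re(k)/3 + 1)*(C2*sin(log(b)*Abs(im(k))/3) + C3*cos(log(b)*im(k)/3))


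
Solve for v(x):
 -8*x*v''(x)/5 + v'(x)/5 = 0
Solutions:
 v(x) = C1 + C2*x^(9/8)


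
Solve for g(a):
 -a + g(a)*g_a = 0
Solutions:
 g(a) = -sqrt(C1 + a^2)
 g(a) = sqrt(C1 + a^2)


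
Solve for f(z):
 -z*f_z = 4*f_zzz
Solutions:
 f(z) = C1 + Integral(C2*airyai(-2^(1/3)*z/2) + C3*airybi(-2^(1/3)*z/2), z)


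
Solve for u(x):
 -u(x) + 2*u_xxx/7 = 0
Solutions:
 u(x) = C3*exp(2^(2/3)*7^(1/3)*x/2) + (C1*sin(2^(2/3)*sqrt(3)*7^(1/3)*x/4) + C2*cos(2^(2/3)*sqrt(3)*7^(1/3)*x/4))*exp(-2^(2/3)*7^(1/3)*x/4)


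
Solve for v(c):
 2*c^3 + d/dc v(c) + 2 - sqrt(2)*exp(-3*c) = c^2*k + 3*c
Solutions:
 v(c) = C1 - c^4/2 + c^3*k/3 + 3*c^2/2 - 2*c - sqrt(2)*exp(-3*c)/3


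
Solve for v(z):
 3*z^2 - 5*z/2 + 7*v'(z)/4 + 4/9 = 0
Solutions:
 v(z) = C1 - 4*z^3/7 + 5*z^2/7 - 16*z/63


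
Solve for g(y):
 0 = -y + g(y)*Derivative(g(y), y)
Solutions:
 g(y) = -sqrt(C1 + y^2)
 g(y) = sqrt(C1 + y^2)


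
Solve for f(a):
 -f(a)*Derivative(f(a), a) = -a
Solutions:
 f(a) = -sqrt(C1 + a^2)
 f(a) = sqrt(C1 + a^2)


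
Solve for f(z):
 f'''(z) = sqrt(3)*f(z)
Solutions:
 f(z) = C3*exp(3^(1/6)*z) + (C1*sin(3^(2/3)*z/2) + C2*cos(3^(2/3)*z/2))*exp(-3^(1/6)*z/2)


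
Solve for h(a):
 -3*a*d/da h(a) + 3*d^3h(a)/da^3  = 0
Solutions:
 h(a) = C1 + Integral(C2*airyai(a) + C3*airybi(a), a)


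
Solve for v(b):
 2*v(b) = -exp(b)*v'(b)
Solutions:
 v(b) = C1*exp(2*exp(-b))


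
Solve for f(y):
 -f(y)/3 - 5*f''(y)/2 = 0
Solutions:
 f(y) = C1*sin(sqrt(30)*y/15) + C2*cos(sqrt(30)*y/15)


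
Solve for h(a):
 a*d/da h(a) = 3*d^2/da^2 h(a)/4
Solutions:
 h(a) = C1 + C2*erfi(sqrt(6)*a/3)


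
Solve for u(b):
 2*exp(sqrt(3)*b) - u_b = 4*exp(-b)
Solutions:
 u(b) = C1 + 2*sqrt(3)*exp(sqrt(3)*b)/3 + 4*exp(-b)


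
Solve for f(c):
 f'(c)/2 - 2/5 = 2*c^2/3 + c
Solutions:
 f(c) = C1 + 4*c^3/9 + c^2 + 4*c/5


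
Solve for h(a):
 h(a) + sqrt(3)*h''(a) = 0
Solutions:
 h(a) = C1*sin(3^(3/4)*a/3) + C2*cos(3^(3/4)*a/3)


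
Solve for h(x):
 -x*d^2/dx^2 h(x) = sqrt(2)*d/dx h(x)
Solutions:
 h(x) = C1 + C2*x^(1 - sqrt(2))


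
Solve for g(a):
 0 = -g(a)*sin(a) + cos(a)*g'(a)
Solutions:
 g(a) = C1/cos(a)


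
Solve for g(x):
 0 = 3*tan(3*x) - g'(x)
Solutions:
 g(x) = C1 - log(cos(3*x))


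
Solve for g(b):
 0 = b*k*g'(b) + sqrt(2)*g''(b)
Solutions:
 g(b) = Piecewise((-2^(3/4)*sqrt(pi)*C1*erf(2^(1/4)*b*sqrt(k)/2)/(2*sqrt(k)) - C2, (k > 0) | (k < 0)), (-C1*b - C2, True))


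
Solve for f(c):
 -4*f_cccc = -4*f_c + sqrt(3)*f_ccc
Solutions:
 f(c) = C1 + C2*exp(-c*(3^(2/3)/(-sqrt(3) + sqrt(3)*sqrt(-1 + (288 - sqrt(3))^2/3) + 288)^(1/3) + 2*sqrt(3) + 3^(1/3)*(-sqrt(3) + sqrt(3)*sqrt(-1 + (288 - sqrt(3))^2/3) + 288)^(1/3))/24)*sin(3^(1/6)*c*(-3^(2/3)*(-sqrt(3) + sqrt(3)*sqrt(-1 + 27648*(-1 + sqrt(3)/288)^2) + 288)^(1/3) + 3/(-sqrt(3) + sqrt(3)*sqrt(-1 + 27648*(-1 + sqrt(3)/288)^2) + 288)^(1/3))/24) + C3*exp(-c*(3^(2/3)/(-sqrt(3) + sqrt(3)*sqrt(-1 + (288 - sqrt(3))^2/3) + 288)^(1/3) + 2*sqrt(3) + 3^(1/3)*(-sqrt(3) + sqrt(3)*sqrt(-1 + (288 - sqrt(3))^2/3) + 288)^(1/3))/24)*cos(3^(1/6)*c*(-3^(2/3)*(-sqrt(3) + sqrt(3)*sqrt(-1 + 27648*(-1 + sqrt(3)/288)^2) + 288)^(1/3) + 3/(-sqrt(3) + sqrt(3)*sqrt(-1 + 27648*(-1 + sqrt(3)/288)^2) + 288)^(1/3))/24) + C4*exp(c*(-sqrt(3) + 3^(2/3)/(-sqrt(3) + sqrt(3)*sqrt(-1 + (288 - sqrt(3))^2/3) + 288)^(1/3) + 3^(1/3)*(-sqrt(3) + sqrt(3)*sqrt(-1 + (288 - sqrt(3))^2/3) + 288)^(1/3))/12)


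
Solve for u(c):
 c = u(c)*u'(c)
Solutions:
 u(c) = -sqrt(C1 + c^2)
 u(c) = sqrt(C1 + c^2)


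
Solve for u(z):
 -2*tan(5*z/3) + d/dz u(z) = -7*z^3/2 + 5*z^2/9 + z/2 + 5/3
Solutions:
 u(z) = C1 - 7*z^4/8 + 5*z^3/27 + z^2/4 + 5*z/3 - 6*log(cos(5*z/3))/5


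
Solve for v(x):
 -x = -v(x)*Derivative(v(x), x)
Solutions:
 v(x) = -sqrt(C1 + x^2)
 v(x) = sqrt(C1 + x^2)


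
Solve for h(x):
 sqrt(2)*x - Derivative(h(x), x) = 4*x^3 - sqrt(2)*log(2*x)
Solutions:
 h(x) = C1 - x^4 + sqrt(2)*x^2/2 + sqrt(2)*x*log(x) - sqrt(2)*x + sqrt(2)*x*log(2)


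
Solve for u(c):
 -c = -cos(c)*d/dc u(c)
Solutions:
 u(c) = C1 + Integral(c/cos(c), c)


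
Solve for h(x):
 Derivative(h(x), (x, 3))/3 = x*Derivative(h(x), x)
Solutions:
 h(x) = C1 + Integral(C2*airyai(3^(1/3)*x) + C3*airybi(3^(1/3)*x), x)


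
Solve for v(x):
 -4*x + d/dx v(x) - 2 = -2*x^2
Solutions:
 v(x) = C1 - 2*x^3/3 + 2*x^2 + 2*x


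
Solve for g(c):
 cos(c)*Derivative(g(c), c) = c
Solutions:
 g(c) = C1 + Integral(c/cos(c), c)


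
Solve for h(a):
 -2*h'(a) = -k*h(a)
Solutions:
 h(a) = C1*exp(a*k/2)


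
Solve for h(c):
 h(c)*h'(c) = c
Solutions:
 h(c) = -sqrt(C1 + c^2)
 h(c) = sqrt(C1 + c^2)


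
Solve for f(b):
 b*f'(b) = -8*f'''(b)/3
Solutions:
 f(b) = C1 + Integral(C2*airyai(-3^(1/3)*b/2) + C3*airybi(-3^(1/3)*b/2), b)


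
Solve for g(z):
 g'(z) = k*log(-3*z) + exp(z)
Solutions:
 g(z) = C1 + k*z*log(-z) + k*z*(-1 + log(3)) + exp(z)


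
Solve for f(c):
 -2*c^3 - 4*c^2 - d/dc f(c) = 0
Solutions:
 f(c) = C1 - c^4/2 - 4*c^3/3


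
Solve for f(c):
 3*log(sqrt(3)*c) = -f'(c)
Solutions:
 f(c) = C1 - 3*c*log(c) - 3*c*log(3)/2 + 3*c


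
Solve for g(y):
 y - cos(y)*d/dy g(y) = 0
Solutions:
 g(y) = C1 + Integral(y/cos(y), y)


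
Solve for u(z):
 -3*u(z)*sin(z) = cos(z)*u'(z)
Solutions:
 u(z) = C1*cos(z)^3


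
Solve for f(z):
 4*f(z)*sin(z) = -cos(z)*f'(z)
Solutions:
 f(z) = C1*cos(z)^4


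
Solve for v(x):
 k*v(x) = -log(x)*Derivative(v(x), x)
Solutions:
 v(x) = C1*exp(-k*li(x))


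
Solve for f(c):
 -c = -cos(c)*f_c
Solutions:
 f(c) = C1 + Integral(c/cos(c), c)


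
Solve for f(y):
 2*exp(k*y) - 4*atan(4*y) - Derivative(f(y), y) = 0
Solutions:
 f(y) = C1 - 4*y*atan(4*y) + 2*Piecewise((exp(k*y)/k, Ne(k, 0)), (y, True)) + log(16*y^2 + 1)/2


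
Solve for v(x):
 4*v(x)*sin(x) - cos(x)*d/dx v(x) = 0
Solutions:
 v(x) = C1/cos(x)^4


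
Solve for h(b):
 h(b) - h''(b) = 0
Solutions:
 h(b) = C1*exp(-b) + C2*exp(b)


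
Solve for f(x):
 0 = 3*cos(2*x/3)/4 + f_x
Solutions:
 f(x) = C1 - 9*sin(2*x/3)/8


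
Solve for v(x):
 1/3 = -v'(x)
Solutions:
 v(x) = C1 - x/3


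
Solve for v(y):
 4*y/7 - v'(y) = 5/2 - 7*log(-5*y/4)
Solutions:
 v(y) = C1 + 2*y^2/7 + 7*y*log(-y) + y*(-14*log(2) - 19/2 + 7*log(5))


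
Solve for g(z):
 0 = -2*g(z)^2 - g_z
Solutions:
 g(z) = 1/(C1 + 2*z)


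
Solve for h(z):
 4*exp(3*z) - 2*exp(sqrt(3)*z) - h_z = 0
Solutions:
 h(z) = C1 + 4*exp(3*z)/3 - 2*sqrt(3)*exp(sqrt(3)*z)/3


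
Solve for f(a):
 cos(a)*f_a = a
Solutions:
 f(a) = C1 + Integral(a/cos(a), a)


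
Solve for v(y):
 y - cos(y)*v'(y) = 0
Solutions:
 v(y) = C1 + Integral(y/cos(y), y)


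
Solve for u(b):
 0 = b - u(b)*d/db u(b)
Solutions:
 u(b) = -sqrt(C1 + b^2)
 u(b) = sqrt(C1 + b^2)


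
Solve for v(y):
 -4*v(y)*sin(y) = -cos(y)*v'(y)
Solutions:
 v(y) = C1/cos(y)^4


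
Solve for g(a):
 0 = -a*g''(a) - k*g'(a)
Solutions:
 g(a) = C1 + a^(1 - re(k))*(C2*sin(log(a)*Abs(im(k))) + C3*cos(log(a)*im(k)))


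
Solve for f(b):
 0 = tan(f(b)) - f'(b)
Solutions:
 f(b) = pi - asin(C1*exp(b))
 f(b) = asin(C1*exp(b))


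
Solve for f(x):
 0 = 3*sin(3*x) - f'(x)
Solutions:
 f(x) = C1 - cos(3*x)


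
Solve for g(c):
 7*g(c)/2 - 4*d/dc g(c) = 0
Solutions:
 g(c) = C1*exp(7*c/8)


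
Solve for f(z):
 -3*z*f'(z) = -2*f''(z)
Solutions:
 f(z) = C1 + C2*erfi(sqrt(3)*z/2)


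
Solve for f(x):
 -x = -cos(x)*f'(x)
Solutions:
 f(x) = C1 + Integral(x/cos(x), x)


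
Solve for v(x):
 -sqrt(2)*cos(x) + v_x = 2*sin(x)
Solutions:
 v(x) = C1 + sqrt(2)*sin(x) - 2*cos(x)


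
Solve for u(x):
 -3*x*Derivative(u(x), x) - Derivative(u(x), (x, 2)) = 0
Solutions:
 u(x) = C1 + C2*erf(sqrt(6)*x/2)


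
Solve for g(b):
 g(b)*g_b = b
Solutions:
 g(b) = -sqrt(C1 + b^2)
 g(b) = sqrt(C1 + b^2)


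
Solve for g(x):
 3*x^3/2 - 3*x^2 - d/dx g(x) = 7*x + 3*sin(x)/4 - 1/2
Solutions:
 g(x) = C1 + 3*x^4/8 - x^3 - 7*x^2/2 + x/2 + 3*cos(x)/4


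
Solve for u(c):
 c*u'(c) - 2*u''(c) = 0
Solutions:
 u(c) = C1 + C2*erfi(c/2)


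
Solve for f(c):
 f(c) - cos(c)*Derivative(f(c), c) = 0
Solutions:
 f(c) = C1*sqrt(sin(c) + 1)/sqrt(sin(c) - 1)


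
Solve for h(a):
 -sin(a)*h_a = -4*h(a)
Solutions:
 h(a) = C1*(cos(a)^2 - 2*cos(a) + 1)/(cos(a)^2 + 2*cos(a) + 1)


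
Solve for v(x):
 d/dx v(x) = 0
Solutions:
 v(x) = C1


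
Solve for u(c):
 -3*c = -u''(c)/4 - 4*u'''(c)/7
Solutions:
 u(c) = C1 + C2*c + C3*exp(-7*c/16) + 2*c^3 - 96*c^2/7


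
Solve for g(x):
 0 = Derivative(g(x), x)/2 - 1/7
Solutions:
 g(x) = C1 + 2*x/7


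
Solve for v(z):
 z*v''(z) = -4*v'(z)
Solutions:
 v(z) = C1 + C2/z^3


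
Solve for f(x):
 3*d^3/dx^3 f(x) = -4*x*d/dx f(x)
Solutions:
 f(x) = C1 + Integral(C2*airyai(-6^(2/3)*x/3) + C3*airybi(-6^(2/3)*x/3), x)


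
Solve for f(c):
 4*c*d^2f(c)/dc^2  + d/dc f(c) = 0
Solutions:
 f(c) = C1 + C2*c^(3/4)


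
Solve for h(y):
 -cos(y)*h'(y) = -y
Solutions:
 h(y) = C1 + Integral(y/cos(y), y)


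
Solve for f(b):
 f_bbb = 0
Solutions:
 f(b) = C1 + C2*b + C3*b^2


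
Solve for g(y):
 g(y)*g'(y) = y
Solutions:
 g(y) = -sqrt(C1 + y^2)
 g(y) = sqrt(C1 + y^2)


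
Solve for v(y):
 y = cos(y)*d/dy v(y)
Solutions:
 v(y) = C1 + Integral(y/cos(y), y)


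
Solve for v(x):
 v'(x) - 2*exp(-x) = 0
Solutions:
 v(x) = C1 - 2*exp(-x)


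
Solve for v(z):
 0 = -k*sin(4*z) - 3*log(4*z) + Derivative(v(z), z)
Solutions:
 v(z) = C1 - k*cos(4*z)/4 + 3*z*log(z) - 3*z + 6*z*log(2)


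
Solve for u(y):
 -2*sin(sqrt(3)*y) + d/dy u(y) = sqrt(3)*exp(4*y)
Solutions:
 u(y) = C1 + sqrt(3)*exp(4*y)/4 - 2*sqrt(3)*cos(sqrt(3)*y)/3


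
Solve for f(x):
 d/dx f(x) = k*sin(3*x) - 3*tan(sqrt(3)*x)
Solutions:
 f(x) = C1 - k*cos(3*x)/3 + sqrt(3)*log(cos(sqrt(3)*x))


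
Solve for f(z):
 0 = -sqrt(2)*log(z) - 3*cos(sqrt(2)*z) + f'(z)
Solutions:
 f(z) = C1 + sqrt(2)*z*(log(z) - 1) + 3*sqrt(2)*sin(sqrt(2)*z)/2


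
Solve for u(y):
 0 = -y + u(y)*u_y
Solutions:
 u(y) = -sqrt(C1 + y^2)
 u(y) = sqrt(C1 + y^2)


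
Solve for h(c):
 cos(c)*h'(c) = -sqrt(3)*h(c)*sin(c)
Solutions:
 h(c) = C1*cos(c)^(sqrt(3))


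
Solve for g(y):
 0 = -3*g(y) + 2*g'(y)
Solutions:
 g(y) = C1*exp(3*y/2)


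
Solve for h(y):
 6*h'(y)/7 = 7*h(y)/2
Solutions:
 h(y) = C1*exp(49*y/12)


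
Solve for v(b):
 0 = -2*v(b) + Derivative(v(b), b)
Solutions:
 v(b) = C1*exp(2*b)


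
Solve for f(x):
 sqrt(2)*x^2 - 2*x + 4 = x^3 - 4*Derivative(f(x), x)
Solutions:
 f(x) = C1 + x^4/16 - sqrt(2)*x^3/12 + x^2/4 - x


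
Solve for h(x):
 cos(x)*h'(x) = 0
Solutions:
 h(x) = C1


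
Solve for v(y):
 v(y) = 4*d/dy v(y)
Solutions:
 v(y) = C1*exp(y/4)


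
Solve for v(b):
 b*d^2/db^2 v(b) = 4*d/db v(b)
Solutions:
 v(b) = C1 + C2*b^5


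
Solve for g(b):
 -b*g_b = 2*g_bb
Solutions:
 g(b) = C1 + C2*erf(b/2)


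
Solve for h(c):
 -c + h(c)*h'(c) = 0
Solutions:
 h(c) = -sqrt(C1 + c^2)
 h(c) = sqrt(C1 + c^2)


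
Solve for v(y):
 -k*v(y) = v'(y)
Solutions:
 v(y) = C1*exp(-k*y)


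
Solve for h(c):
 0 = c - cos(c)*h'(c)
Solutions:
 h(c) = C1 + Integral(c/cos(c), c)


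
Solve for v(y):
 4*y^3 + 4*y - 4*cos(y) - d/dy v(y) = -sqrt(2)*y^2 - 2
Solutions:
 v(y) = C1 + y^4 + sqrt(2)*y^3/3 + 2*y^2 + 2*y - 4*sin(y)


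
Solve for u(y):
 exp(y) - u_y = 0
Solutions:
 u(y) = C1 + exp(y)


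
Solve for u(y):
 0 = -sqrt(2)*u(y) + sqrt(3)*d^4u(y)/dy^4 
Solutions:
 u(y) = C1*exp(-2^(1/8)*3^(7/8)*y/3) + C2*exp(2^(1/8)*3^(7/8)*y/3) + C3*sin(2^(1/8)*3^(7/8)*y/3) + C4*cos(2^(1/8)*3^(7/8)*y/3)


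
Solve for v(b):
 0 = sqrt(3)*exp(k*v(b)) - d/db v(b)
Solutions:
 v(b) = Piecewise((log(-1/(C1*k + sqrt(3)*b*k))/k, Ne(k, 0)), (nan, True))
 v(b) = Piecewise((C1 + sqrt(3)*b, Eq(k, 0)), (nan, True))


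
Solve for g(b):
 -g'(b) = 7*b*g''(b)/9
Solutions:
 g(b) = C1 + C2/b^(2/7)


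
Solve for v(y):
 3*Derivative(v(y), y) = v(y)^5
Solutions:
 v(y) = -3^(1/4)*(-1/(C1 + 4*y))^(1/4)
 v(y) = 3^(1/4)*(-1/(C1 + 4*y))^(1/4)
 v(y) = -3^(1/4)*I*(-1/(C1 + 4*y))^(1/4)
 v(y) = 3^(1/4)*I*(-1/(C1 + 4*y))^(1/4)


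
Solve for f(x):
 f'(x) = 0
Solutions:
 f(x) = C1


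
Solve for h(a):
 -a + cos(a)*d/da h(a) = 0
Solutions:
 h(a) = C1 + Integral(a/cos(a), a)


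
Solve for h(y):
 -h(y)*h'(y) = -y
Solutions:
 h(y) = -sqrt(C1 + y^2)
 h(y) = sqrt(C1 + y^2)


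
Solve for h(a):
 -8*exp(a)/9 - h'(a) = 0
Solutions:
 h(a) = C1 - 8*exp(a)/9


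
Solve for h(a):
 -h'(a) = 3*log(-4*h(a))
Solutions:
 Integral(1/(log(-_y) + 2*log(2)), (_y, h(a)))/3 = C1 - a


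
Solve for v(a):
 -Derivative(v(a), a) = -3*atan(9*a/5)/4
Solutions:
 v(a) = C1 + 3*a*atan(9*a/5)/4 - 5*log(81*a^2 + 25)/24


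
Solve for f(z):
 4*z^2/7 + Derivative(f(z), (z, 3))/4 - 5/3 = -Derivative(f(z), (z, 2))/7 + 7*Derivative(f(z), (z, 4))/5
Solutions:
 f(z) = C1 + C2*z + C3*exp(z*(5 - sqrt(345))/56) + C4*exp(z*(5 + sqrt(345))/56) - z^4/3 + 7*z^3/3 - 2737*z^2/60


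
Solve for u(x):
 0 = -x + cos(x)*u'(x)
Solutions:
 u(x) = C1 + Integral(x/cos(x), x)


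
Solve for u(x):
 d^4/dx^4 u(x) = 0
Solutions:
 u(x) = C1 + C2*x + C3*x^2 + C4*x^3


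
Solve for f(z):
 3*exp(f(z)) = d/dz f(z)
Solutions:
 f(z) = log(-1/(C1 + 3*z))


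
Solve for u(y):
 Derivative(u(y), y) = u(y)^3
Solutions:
 u(y) = -sqrt(2)*sqrt(-1/(C1 + y))/2
 u(y) = sqrt(2)*sqrt(-1/(C1 + y))/2


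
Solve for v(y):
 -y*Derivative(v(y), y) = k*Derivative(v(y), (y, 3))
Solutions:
 v(y) = C1 + Integral(C2*airyai(y*(-1/k)^(1/3)) + C3*airybi(y*(-1/k)^(1/3)), y)


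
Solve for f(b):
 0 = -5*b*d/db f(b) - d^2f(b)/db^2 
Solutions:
 f(b) = C1 + C2*erf(sqrt(10)*b/2)


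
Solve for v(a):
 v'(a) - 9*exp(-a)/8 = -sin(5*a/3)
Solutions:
 v(a) = C1 + 3*cos(5*a/3)/5 - 9*exp(-a)/8


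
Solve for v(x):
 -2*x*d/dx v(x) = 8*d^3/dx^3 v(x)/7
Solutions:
 v(x) = C1 + Integral(C2*airyai(-14^(1/3)*x/2) + C3*airybi(-14^(1/3)*x/2), x)


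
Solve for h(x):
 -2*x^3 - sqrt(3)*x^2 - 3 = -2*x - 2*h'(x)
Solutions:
 h(x) = C1 + x^4/4 + sqrt(3)*x^3/6 - x^2/2 + 3*x/2


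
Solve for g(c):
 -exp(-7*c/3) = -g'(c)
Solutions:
 g(c) = C1 - 3*exp(-7*c/3)/7


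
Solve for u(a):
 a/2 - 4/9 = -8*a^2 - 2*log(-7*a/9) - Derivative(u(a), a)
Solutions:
 u(a) = C1 - 8*a^3/3 - a^2/4 - 2*a*log(-a) + a*(-2*log(7) + 22/9 + 4*log(3))


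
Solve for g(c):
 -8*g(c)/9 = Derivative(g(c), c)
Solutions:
 g(c) = C1*exp(-8*c/9)


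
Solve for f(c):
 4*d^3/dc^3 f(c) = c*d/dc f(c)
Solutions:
 f(c) = C1 + Integral(C2*airyai(2^(1/3)*c/2) + C3*airybi(2^(1/3)*c/2), c)


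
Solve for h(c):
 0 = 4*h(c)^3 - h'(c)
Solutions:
 h(c) = -sqrt(2)*sqrt(-1/(C1 + 4*c))/2
 h(c) = sqrt(2)*sqrt(-1/(C1 + 4*c))/2


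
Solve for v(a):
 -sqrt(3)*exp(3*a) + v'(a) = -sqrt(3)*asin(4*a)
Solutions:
 v(a) = C1 - sqrt(3)*(a*asin(4*a) + sqrt(1 - 16*a^2)/4) + sqrt(3)*exp(3*a)/3


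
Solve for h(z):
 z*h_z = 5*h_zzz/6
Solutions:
 h(z) = C1 + Integral(C2*airyai(5^(2/3)*6^(1/3)*z/5) + C3*airybi(5^(2/3)*6^(1/3)*z/5), z)


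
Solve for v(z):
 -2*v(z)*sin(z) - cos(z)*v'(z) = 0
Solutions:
 v(z) = C1*cos(z)^2


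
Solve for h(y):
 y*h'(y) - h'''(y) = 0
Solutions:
 h(y) = C1 + Integral(C2*airyai(y) + C3*airybi(y), y)


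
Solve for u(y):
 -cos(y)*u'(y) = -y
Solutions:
 u(y) = C1 + Integral(y/cos(y), y)


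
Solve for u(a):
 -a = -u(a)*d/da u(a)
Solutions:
 u(a) = -sqrt(C1 + a^2)
 u(a) = sqrt(C1 + a^2)


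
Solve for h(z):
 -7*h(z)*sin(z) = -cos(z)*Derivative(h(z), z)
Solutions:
 h(z) = C1/cos(z)^7


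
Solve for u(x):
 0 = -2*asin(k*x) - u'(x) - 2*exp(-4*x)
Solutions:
 u(x) = C1 - 2*Piecewise((x*asin(k*x) - exp(-4*x)/4 + sqrt(-k^2*x^2 + 1)/k, Ne(k, 0)), (-exp(-4*x)/4, True))


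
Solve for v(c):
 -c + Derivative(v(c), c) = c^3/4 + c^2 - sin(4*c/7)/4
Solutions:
 v(c) = C1 + c^4/16 + c^3/3 + c^2/2 + 7*cos(4*c/7)/16


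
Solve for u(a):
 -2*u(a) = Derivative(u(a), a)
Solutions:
 u(a) = C1*exp(-2*a)


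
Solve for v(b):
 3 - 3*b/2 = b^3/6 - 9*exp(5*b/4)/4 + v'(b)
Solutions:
 v(b) = C1 - b^4/24 - 3*b^2/4 + 3*b + 9*exp(5*b/4)/5


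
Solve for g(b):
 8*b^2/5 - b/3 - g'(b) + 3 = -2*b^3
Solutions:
 g(b) = C1 + b^4/2 + 8*b^3/15 - b^2/6 + 3*b


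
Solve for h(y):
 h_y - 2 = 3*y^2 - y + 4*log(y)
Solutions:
 h(y) = C1 + y^3 - y^2/2 + 4*y*log(y) - 2*y


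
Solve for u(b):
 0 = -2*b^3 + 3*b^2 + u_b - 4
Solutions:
 u(b) = C1 + b^4/2 - b^3 + 4*b


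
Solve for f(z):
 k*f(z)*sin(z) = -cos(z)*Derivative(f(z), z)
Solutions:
 f(z) = C1*exp(k*log(cos(z)))


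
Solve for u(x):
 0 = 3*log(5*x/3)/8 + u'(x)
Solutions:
 u(x) = C1 - 3*x*log(x)/8 - 3*x*log(5)/8 + 3*x/8 + 3*x*log(3)/8


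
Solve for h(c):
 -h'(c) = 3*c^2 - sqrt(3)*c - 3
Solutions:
 h(c) = C1 - c^3 + sqrt(3)*c^2/2 + 3*c


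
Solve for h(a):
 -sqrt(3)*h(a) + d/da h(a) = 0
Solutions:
 h(a) = C1*exp(sqrt(3)*a)


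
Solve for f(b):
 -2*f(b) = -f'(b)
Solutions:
 f(b) = C1*exp(2*b)


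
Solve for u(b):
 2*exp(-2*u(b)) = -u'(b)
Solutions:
 u(b) = log(-sqrt(C1 - 4*b))
 u(b) = log(C1 - 4*b)/2


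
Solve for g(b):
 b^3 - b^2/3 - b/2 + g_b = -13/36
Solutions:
 g(b) = C1 - b^4/4 + b^3/9 + b^2/4 - 13*b/36


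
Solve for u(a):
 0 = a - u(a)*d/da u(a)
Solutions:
 u(a) = -sqrt(C1 + a^2)
 u(a) = sqrt(C1 + a^2)


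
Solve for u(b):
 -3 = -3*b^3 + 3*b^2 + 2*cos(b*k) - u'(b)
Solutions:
 u(b) = C1 - 3*b^4/4 + b^3 + 3*b + 2*sin(b*k)/k


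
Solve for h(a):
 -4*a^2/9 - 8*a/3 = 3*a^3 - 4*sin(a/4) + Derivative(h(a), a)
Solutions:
 h(a) = C1 - 3*a^4/4 - 4*a^3/27 - 4*a^2/3 - 16*cos(a/4)


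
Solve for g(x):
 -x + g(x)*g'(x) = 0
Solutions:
 g(x) = -sqrt(C1 + x^2)
 g(x) = sqrt(C1 + x^2)


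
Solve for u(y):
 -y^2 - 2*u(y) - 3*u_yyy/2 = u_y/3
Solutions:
 u(y) = C1*exp(-2^(1/3)*y*(-3*(9 + sqrt(6567)/9)^(1/3) + 2^(1/3)/(9 + sqrt(6567)/9)^(1/3))/18)*sin(sqrt(3)*y*(2/(18 + 2*sqrt(6567)/9)^(1/3) + 3*(18 + 2*sqrt(6567)/9)^(1/3))/18) + C2*exp(-2^(1/3)*y*(-3*(9 + sqrt(6567)/9)^(1/3) + 2^(1/3)/(9 + sqrt(6567)/9)^(1/3))/18)*cos(sqrt(3)*y*(2/(18 + 2*sqrt(6567)/9)^(1/3) + 3*(18 + 2*sqrt(6567)/9)^(1/3))/18) + C3*exp(2^(1/3)*y*(-3*(9 + sqrt(6567)/9)^(1/3) + 2^(1/3)/(9 + sqrt(6567)/9)^(1/3))/9) - y^2/2 + y/6 - 1/36


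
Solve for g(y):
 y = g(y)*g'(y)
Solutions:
 g(y) = -sqrt(C1 + y^2)
 g(y) = sqrt(C1 + y^2)


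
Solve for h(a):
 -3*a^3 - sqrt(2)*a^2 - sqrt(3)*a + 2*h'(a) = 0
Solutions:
 h(a) = C1 + 3*a^4/8 + sqrt(2)*a^3/6 + sqrt(3)*a^2/4


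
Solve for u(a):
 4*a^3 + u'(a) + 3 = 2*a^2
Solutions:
 u(a) = C1 - a^4 + 2*a^3/3 - 3*a


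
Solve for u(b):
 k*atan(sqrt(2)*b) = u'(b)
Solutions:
 u(b) = C1 + k*(b*atan(sqrt(2)*b) - sqrt(2)*log(2*b^2 + 1)/4)


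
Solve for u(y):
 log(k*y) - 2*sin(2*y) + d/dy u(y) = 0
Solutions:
 u(y) = C1 - y*log(k*y) + y - cos(2*y)


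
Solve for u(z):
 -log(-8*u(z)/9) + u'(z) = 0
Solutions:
 -Integral(1/(log(-_y) - 2*log(3) + 3*log(2)), (_y, u(z))) = C1 - z


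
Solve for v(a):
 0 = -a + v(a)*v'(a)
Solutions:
 v(a) = -sqrt(C1 + a^2)
 v(a) = sqrt(C1 + a^2)


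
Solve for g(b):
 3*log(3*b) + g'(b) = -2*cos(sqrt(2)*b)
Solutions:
 g(b) = C1 - 3*b*log(b) - 3*b*log(3) + 3*b - sqrt(2)*sin(sqrt(2)*b)


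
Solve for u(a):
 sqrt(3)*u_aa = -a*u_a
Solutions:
 u(a) = C1 + C2*erf(sqrt(2)*3^(3/4)*a/6)


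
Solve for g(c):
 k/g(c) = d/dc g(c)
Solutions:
 g(c) = -sqrt(C1 + 2*c*k)
 g(c) = sqrt(C1 + 2*c*k)


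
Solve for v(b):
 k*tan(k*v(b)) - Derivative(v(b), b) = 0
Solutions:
 v(b) = Piecewise((-asin(exp(C1*k + b*k^2))/k + pi/k, Ne(k, 0)), (nan, True))
 v(b) = Piecewise((asin(exp(C1*k + b*k^2))/k, Ne(k, 0)), (nan, True))


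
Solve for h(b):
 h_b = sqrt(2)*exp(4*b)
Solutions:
 h(b) = C1 + sqrt(2)*exp(4*b)/4


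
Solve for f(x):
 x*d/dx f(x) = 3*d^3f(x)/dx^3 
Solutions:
 f(x) = C1 + Integral(C2*airyai(3^(2/3)*x/3) + C3*airybi(3^(2/3)*x/3), x)


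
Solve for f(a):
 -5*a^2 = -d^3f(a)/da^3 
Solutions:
 f(a) = C1 + C2*a + C3*a^2 + a^5/12


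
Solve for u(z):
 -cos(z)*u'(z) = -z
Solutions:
 u(z) = C1 + Integral(z/cos(z), z)


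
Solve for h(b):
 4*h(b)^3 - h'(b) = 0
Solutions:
 h(b) = -sqrt(2)*sqrt(-1/(C1 + 4*b))/2
 h(b) = sqrt(2)*sqrt(-1/(C1 + 4*b))/2


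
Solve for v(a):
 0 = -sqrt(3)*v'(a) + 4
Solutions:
 v(a) = C1 + 4*sqrt(3)*a/3


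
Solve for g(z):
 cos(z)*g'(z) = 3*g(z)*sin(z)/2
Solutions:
 g(z) = C1/cos(z)^(3/2)


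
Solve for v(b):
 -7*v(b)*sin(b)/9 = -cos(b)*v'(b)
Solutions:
 v(b) = C1/cos(b)^(7/9)


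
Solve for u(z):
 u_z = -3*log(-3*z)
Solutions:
 u(z) = C1 - 3*z*log(-z) + 3*z*(1 - log(3))


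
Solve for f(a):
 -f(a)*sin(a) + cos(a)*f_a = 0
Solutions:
 f(a) = C1/cos(a)


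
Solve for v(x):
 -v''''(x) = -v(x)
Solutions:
 v(x) = C1*exp(-x) + C2*exp(x) + C3*sin(x) + C4*cos(x)


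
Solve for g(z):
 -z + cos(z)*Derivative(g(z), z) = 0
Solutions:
 g(z) = C1 + Integral(z/cos(z), z)


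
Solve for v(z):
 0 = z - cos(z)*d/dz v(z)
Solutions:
 v(z) = C1 + Integral(z/cos(z), z)


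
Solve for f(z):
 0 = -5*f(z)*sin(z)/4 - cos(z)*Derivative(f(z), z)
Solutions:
 f(z) = C1*cos(z)^(5/4)


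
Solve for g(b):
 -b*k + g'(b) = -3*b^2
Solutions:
 g(b) = C1 - b^3 + b^2*k/2


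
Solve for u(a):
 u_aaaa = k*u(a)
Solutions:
 u(a) = C1*exp(-a*k^(1/4)) + C2*exp(a*k^(1/4)) + C3*exp(-I*a*k^(1/4)) + C4*exp(I*a*k^(1/4))


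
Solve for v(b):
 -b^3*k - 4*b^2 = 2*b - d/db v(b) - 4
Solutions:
 v(b) = C1 + b^4*k/4 + 4*b^3/3 + b^2 - 4*b


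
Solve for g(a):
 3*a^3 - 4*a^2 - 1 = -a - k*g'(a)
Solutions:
 g(a) = C1 - 3*a^4/(4*k) + 4*a^3/(3*k) - a^2/(2*k) + a/k


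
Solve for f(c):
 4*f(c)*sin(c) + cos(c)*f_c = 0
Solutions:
 f(c) = C1*cos(c)^4


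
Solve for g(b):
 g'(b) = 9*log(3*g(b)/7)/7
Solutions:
 -7*Integral(1/(log(_y) - log(7) + log(3)), (_y, g(b)))/9 = C1 - b


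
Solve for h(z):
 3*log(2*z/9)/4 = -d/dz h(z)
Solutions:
 h(z) = C1 - 3*z*log(z)/4 - 3*z*log(2)/4 + 3*z/4 + 3*z*log(3)/2


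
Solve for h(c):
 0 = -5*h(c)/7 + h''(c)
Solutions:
 h(c) = C1*exp(-sqrt(35)*c/7) + C2*exp(sqrt(35)*c/7)


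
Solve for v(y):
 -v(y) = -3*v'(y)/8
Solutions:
 v(y) = C1*exp(8*y/3)


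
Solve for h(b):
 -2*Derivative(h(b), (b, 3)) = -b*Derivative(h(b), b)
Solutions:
 h(b) = C1 + Integral(C2*airyai(2^(2/3)*b/2) + C3*airybi(2^(2/3)*b/2), b)


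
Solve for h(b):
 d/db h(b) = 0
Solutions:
 h(b) = C1


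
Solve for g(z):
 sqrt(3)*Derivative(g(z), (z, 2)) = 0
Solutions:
 g(z) = C1 + C2*z


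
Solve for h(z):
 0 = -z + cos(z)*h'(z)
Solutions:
 h(z) = C1 + Integral(z/cos(z), z)


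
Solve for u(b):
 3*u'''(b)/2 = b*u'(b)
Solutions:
 u(b) = C1 + Integral(C2*airyai(2^(1/3)*3^(2/3)*b/3) + C3*airybi(2^(1/3)*3^(2/3)*b/3), b)


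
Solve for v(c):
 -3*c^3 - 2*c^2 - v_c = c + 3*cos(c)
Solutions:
 v(c) = C1 - 3*c^4/4 - 2*c^3/3 - c^2/2 - 3*sin(c)


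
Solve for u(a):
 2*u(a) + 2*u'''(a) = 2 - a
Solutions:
 u(a) = C3*exp(-a) - a/2 + (C1*sin(sqrt(3)*a/2) + C2*cos(sqrt(3)*a/2))*exp(a/2) + 1


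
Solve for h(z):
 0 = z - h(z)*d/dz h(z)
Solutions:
 h(z) = -sqrt(C1 + z^2)
 h(z) = sqrt(C1 + z^2)


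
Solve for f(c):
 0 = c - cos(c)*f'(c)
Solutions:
 f(c) = C1 + Integral(c/cos(c), c)


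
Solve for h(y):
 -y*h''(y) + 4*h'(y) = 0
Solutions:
 h(y) = C1 + C2*y^5


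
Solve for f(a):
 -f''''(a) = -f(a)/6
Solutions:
 f(a) = C1*exp(-6^(3/4)*a/6) + C2*exp(6^(3/4)*a/6) + C3*sin(6^(3/4)*a/6) + C4*cos(6^(3/4)*a/6)


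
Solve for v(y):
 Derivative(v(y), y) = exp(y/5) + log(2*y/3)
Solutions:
 v(y) = C1 + y*log(y) + y*(-log(3) - 1 + log(2)) + 5*exp(y/5)


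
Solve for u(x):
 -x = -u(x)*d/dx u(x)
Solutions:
 u(x) = -sqrt(C1 + x^2)
 u(x) = sqrt(C1 + x^2)


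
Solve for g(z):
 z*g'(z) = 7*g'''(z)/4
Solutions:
 g(z) = C1 + Integral(C2*airyai(14^(2/3)*z/7) + C3*airybi(14^(2/3)*z/7), z)


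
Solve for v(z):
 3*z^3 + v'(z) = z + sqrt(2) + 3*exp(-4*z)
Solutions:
 v(z) = C1 - 3*z^4/4 + z^2/2 + sqrt(2)*z - 3*exp(-4*z)/4


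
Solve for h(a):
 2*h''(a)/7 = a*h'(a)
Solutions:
 h(a) = C1 + C2*erfi(sqrt(7)*a/2)


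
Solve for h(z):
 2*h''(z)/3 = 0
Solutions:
 h(z) = C1 + C2*z


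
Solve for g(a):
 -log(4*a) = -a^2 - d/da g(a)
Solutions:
 g(a) = C1 - a^3/3 + a*log(a) - a + a*log(4)


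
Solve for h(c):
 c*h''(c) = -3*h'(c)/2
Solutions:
 h(c) = C1 + C2/sqrt(c)


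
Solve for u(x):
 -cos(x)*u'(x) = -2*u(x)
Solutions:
 u(x) = C1*(sin(x) + 1)/(sin(x) - 1)


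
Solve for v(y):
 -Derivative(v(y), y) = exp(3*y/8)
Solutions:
 v(y) = C1 - 8*exp(3*y/8)/3


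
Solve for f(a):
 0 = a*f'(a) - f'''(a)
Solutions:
 f(a) = C1 + Integral(C2*airyai(a) + C3*airybi(a), a)


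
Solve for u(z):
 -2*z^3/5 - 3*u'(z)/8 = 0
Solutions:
 u(z) = C1 - 4*z^4/15


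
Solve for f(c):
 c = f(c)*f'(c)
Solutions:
 f(c) = -sqrt(C1 + c^2)
 f(c) = sqrt(C1 + c^2)


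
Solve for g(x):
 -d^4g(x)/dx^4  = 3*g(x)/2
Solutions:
 g(x) = (C1*sin(6^(1/4)*x/2) + C2*cos(6^(1/4)*x/2))*exp(-6^(1/4)*x/2) + (C3*sin(6^(1/4)*x/2) + C4*cos(6^(1/4)*x/2))*exp(6^(1/4)*x/2)


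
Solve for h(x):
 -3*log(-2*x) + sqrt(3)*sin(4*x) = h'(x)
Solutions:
 h(x) = C1 - 3*x*log(-x) - 3*x*log(2) + 3*x - sqrt(3)*cos(4*x)/4


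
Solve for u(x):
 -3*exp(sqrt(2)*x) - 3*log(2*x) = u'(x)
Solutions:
 u(x) = C1 - 3*x*log(x) + 3*x*(1 - log(2)) - 3*sqrt(2)*exp(sqrt(2)*x)/2


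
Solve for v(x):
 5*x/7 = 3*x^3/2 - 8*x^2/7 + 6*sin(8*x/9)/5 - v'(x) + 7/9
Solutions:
 v(x) = C1 + 3*x^4/8 - 8*x^3/21 - 5*x^2/14 + 7*x/9 - 27*cos(8*x/9)/20


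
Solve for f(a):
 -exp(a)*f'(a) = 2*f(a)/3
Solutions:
 f(a) = C1*exp(2*exp(-a)/3)


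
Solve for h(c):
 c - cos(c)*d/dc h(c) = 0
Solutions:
 h(c) = C1 + Integral(c/cos(c), c)


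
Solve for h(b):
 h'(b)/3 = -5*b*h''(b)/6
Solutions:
 h(b) = C1 + C2*b^(3/5)


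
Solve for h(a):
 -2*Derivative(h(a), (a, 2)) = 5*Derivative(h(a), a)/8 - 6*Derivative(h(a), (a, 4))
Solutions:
 h(a) = C1 + C2*exp(-2^(1/3)*a*(8*2^(1/3)/(sqrt(1001) + 45)^(1/3) + (sqrt(1001) + 45)^(1/3))/24)*sin(2^(1/3)*sqrt(3)*a*(-(sqrt(1001) + 45)^(1/3) + 8*2^(1/3)/(sqrt(1001) + 45)^(1/3))/24) + C3*exp(-2^(1/3)*a*(8*2^(1/3)/(sqrt(1001) + 45)^(1/3) + (sqrt(1001) + 45)^(1/3))/24)*cos(2^(1/3)*sqrt(3)*a*(-(sqrt(1001) + 45)^(1/3) + 8*2^(1/3)/(sqrt(1001) + 45)^(1/3))/24) + C4*exp(2^(1/3)*a*(8*2^(1/3)/(sqrt(1001) + 45)^(1/3) + (sqrt(1001) + 45)^(1/3))/12)


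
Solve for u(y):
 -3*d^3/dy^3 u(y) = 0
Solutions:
 u(y) = C1 + C2*y + C3*y^2


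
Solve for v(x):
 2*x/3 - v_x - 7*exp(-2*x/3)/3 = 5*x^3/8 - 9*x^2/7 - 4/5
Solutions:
 v(x) = C1 - 5*x^4/32 + 3*x^3/7 + x^2/3 + 4*x/5 + 7*exp(-2*x/3)/2


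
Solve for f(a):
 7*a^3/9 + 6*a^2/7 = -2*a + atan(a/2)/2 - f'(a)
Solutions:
 f(a) = C1 - 7*a^4/36 - 2*a^3/7 - a^2 + a*atan(a/2)/2 - log(a^2 + 4)/2


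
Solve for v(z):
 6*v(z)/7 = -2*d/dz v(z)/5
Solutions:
 v(z) = C1*exp(-15*z/7)


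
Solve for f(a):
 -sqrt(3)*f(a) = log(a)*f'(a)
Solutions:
 f(a) = C1*exp(-sqrt(3)*li(a))


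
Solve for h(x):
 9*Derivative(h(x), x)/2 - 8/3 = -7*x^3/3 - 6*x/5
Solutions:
 h(x) = C1 - 7*x^4/54 - 2*x^2/15 + 16*x/27


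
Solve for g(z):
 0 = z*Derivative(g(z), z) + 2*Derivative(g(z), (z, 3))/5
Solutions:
 g(z) = C1 + Integral(C2*airyai(-2^(2/3)*5^(1/3)*z/2) + C3*airybi(-2^(2/3)*5^(1/3)*z/2), z)


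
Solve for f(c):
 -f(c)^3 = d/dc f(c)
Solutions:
 f(c) = -sqrt(2)*sqrt(-1/(C1 - c))/2
 f(c) = sqrt(2)*sqrt(-1/(C1 - c))/2


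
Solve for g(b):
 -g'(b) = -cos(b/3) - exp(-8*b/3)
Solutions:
 g(b) = C1 + 3*sin(b/3) - 3*exp(-8*b/3)/8


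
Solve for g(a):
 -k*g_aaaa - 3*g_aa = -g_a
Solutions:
 g(a) = C1 + C2*exp(2^(1/3)*a*(-2^(1/3)*(sqrt((1 + 4/k)/k^2) - 1/k)^(1/3)/2 + 1/(k*(sqrt((1 + 4/k)/k^2) - 1/k)^(1/3)))) + C3*exp(2^(1/3)*a*(2^(1/3)*(sqrt((1 + 4/k)/k^2) - 1/k)^(1/3)/4 - 2^(1/3)*sqrt(3)*I*(sqrt((1 + 4/k)/k^2) - 1/k)^(1/3)/4 + 2/(k*(-1 + sqrt(3)*I)*(sqrt((1 + 4/k)/k^2) - 1/k)^(1/3)))) + C4*exp(2^(1/3)*a*(2^(1/3)*(sqrt((1 + 4/k)/k^2) - 1/k)^(1/3)/4 + 2^(1/3)*sqrt(3)*I*(sqrt((1 + 4/k)/k^2) - 1/k)^(1/3)/4 - 2/(k*(1 + sqrt(3)*I)*(sqrt((1 + 4/k)/k^2) - 1/k)^(1/3))))


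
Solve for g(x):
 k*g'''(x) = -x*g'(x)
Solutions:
 g(x) = C1 + Integral(C2*airyai(x*(-1/k)^(1/3)) + C3*airybi(x*(-1/k)^(1/3)), x)


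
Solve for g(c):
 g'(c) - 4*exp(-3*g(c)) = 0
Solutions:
 g(c) = log(C1 + 12*c)/3
 g(c) = log((-3^(1/3) - 3^(5/6)*I)*(C1 + 4*c)^(1/3)/2)
 g(c) = log((-3^(1/3) + 3^(5/6)*I)*(C1 + 4*c)^(1/3)/2)


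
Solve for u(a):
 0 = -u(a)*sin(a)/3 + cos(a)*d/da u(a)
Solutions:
 u(a) = C1/cos(a)^(1/3)


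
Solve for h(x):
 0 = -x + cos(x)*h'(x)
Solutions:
 h(x) = C1 + Integral(x/cos(x), x)


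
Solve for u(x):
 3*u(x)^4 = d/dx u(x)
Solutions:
 u(x) = (-1/(C1 + 9*x))^(1/3)
 u(x) = (-1/(C1 + 3*x))^(1/3)*(-3^(2/3) - 3*3^(1/6)*I)/6
 u(x) = (-1/(C1 + 3*x))^(1/3)*(-3^(2/3) + 3*3^(1/6)*I)/6


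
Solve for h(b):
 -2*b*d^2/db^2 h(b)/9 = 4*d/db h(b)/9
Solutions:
 h(b) = C1 + C2/b


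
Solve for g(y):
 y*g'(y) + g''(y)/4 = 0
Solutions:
 g(y) = C1 + C2*erf(sqrt(2)*y)


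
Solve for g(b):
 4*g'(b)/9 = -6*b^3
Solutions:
 g(b) = C1 - 27*b^4/8


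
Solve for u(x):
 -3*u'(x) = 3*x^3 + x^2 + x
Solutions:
 u(x) = C1 - x^4/4 - x^3/9 - x^2/6


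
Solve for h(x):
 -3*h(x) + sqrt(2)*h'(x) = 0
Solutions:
 h(x) = C1*exp(3*sqrt(2)*x/2)


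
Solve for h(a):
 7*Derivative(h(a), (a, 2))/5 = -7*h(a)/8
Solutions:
 h(a) = C1*sin(sqrt(10)*a/4) + C2*cos(sqrt(10)*a/4)


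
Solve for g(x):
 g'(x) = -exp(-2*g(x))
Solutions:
 g(x) = log(-sqrt(C1 - 2*x))
 g(x) = log(C1 - 2*x)/2


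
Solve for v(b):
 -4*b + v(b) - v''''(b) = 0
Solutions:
 v(b) = C1*exp(-b) + C2*exp(b) + C3*sin(b) + C4*cos(b) + 4*b


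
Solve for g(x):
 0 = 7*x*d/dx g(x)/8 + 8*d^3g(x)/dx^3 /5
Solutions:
 g(x) = C1 + Integral(C2*airyai(-35^(1/3)*x/4) + C3*airybi(-35^(1/3)*x/4), x)


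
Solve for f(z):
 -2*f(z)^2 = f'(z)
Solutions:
 f(z) = 1/(C1 + 2*z)


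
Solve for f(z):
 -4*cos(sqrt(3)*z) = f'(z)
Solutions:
 f(z) = C1 - 4*sqrt(3)*sin(sqrt(3)*z)/3


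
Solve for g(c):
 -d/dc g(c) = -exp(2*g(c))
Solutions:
 g(c) = log(-sqrt(-1/(C1 + c))) - log(2)/2
 g(c) = log(-1/(C1 + c))/2 - log(2)/2


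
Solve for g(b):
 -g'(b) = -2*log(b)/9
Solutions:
 g(b) = C1 + 2*b*log(b)/9 - 2*b/9


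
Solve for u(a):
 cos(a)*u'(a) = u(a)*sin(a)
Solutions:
 u(a) = C1/cos(a)


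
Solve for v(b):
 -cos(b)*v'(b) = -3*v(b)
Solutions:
 v(b) = C1*(sin(b) + 1)^(3/2)/(sin(b) - 1)^(3/2)


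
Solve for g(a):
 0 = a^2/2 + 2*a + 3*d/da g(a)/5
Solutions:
 g(a) = C1 - 5*a^3/18 - 5*a^2/3


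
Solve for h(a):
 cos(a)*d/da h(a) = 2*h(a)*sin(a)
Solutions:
 h(a) = C1/cos(a)^2


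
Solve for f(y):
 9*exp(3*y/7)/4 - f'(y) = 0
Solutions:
 f(y) = C1 + 21*exp(3*y/7)/4


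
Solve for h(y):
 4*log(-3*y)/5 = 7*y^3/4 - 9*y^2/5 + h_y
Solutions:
 h(y) = C1 - 7*y^4/16 + 3*y^3/5 + 4*y*log(-y)/5 + 4*y*(-1 + log(3))/5


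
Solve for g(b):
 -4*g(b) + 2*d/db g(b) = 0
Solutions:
 g(b) = C1*exp(2*b)


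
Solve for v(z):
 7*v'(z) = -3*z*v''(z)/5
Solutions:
 v(z) = C1 + C2/z^(32/3)


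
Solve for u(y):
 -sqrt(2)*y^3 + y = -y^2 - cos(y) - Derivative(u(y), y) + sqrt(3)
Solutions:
 u(y) = C1 + sqrt(2)*y^4/4 - y^3/3 - y^2/2 + sqrt(3)*y - sin(y)


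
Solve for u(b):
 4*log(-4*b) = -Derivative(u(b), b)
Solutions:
 u(b) = C1 - 4*b*log(-b) + 4*b*(1 - 2*log(2))


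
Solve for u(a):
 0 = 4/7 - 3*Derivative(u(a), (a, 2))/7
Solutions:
 u(a) = C1 + C2*a + 2*a^2/3


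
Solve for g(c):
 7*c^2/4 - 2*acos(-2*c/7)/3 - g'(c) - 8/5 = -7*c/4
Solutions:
 g(c) = C1 + 7*c^3/12 + 7*c^2/8 - 2*c*acos(-2*c/7)/3 - 8*c/5 - sqrt(49 - 4*c^2)/3


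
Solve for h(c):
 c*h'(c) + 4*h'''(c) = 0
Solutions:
 h(c) = C1 + Integral(C2*airyai(-2^(1/3)*c/2) + C3*airybi(-2^(1/3)*c/2), c)


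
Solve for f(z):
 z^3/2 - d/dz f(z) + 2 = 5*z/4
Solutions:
 f(z) = C1 + z^4/8 - 5*z^2/8 + 2*z


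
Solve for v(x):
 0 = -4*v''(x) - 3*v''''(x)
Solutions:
 v(x) = C1 + C2*x + C3*sin(2*sqrt(3)*x/3) + C4*cos(2*sqrt(3)*x/3)


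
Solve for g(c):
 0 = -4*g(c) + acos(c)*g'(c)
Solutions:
 g(c) = C1*exp(4*Integral(1/acos(c), c))


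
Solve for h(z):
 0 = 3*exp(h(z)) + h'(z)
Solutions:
 h(z) = log(1/(C1 + 3*z))
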